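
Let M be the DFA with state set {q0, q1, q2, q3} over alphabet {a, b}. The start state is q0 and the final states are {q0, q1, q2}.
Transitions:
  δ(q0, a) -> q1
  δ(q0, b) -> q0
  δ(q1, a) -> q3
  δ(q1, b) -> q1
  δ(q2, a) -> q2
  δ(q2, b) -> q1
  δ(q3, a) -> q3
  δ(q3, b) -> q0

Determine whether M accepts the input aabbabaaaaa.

q0 --a--> q1
q1 --a--> q3
q3 --b--> q0
q0 --b--> q0
q0 --a--> q1
q1 --b--> q1
q1 --a--> q3
q3 --a--> q3
q3 --a--> q3
q3 --a--> q3
q3 --a--> q3
End in state q3, which is not an accepting state.

rejected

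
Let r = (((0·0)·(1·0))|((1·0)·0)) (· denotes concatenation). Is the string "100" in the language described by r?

The right alternative ((1·0)·0) matches 100.

yes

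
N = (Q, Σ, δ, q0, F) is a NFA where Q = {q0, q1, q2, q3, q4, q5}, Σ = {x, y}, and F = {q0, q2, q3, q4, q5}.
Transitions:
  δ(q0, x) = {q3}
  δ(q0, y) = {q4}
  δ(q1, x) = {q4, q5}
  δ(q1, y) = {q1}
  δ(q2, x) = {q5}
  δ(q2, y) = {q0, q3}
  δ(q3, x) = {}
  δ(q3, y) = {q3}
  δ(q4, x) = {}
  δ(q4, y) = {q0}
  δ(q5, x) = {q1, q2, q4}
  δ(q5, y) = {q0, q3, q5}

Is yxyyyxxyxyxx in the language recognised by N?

rejected

Start: {q0}
read y: {q4}
read x: {}
The reachable set is empty and stays empty for the remaining 10 symbols.
Reachable ∩ accepting = {} — empty.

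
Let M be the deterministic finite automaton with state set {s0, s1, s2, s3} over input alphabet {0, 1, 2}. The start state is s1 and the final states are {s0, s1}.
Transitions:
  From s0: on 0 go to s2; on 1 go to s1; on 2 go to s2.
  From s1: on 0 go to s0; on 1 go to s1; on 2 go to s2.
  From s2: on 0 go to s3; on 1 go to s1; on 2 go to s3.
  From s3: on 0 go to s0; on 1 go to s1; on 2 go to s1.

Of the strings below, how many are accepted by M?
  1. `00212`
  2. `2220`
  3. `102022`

1

`00212`: rejected
`2220`: accepted
`102022`: rejected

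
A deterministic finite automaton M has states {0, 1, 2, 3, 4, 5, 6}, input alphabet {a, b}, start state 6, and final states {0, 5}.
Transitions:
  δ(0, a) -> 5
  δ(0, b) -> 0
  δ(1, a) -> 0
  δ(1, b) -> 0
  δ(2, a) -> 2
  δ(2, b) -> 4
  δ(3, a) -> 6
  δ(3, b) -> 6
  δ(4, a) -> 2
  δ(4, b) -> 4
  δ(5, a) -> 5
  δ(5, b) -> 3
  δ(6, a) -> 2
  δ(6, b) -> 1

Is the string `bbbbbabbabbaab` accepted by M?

rejected

6 --b--> 1
1 --b--> 0
0 --b--> 0
0 --b--> 0
0 --b--> 0
0 --a--> 5
5 --b--> 3
3 --b--> 6
6 --a--> 2
2 --b--> 4
4 --b--> 4
4 --a--> 2
2 --a--> 2
2 --b--> 4
End in state 4, which is not an accepting state.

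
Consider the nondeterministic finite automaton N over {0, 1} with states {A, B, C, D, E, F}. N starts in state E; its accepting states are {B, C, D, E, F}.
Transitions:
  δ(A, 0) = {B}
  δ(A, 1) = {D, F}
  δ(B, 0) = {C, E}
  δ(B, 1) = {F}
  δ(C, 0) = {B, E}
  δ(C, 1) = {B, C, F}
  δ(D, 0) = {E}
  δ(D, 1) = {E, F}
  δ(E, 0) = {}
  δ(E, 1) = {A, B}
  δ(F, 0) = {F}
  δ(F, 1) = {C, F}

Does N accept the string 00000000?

Start: {E}
read 0: {}
The reachable set is empty and stays empty for the remaining 7 symbols.
Reachable ∩ accepting = {} — empty.

rejected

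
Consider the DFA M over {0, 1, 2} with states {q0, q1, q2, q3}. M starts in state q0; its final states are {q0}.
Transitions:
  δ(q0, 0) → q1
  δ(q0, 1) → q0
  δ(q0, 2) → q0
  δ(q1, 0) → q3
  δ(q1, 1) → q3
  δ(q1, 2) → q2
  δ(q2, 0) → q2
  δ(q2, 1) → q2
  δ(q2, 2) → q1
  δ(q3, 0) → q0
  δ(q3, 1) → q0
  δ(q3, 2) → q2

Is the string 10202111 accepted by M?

q0 --1--> q0
q0 --0--> q1
q1 --2--> q2
q2 --0--> q2
q2 --2--> q1
q1 --1--> q3
q3 --1--> q0
q0 --1--> q0
End in state q0, which is an accepting state.

accepted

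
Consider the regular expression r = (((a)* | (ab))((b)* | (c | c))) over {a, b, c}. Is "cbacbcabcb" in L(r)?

no

No split of cbacbcabcb into u·v has ((a)*|(ab)) matching u and ((b)*|(c|c)) matching v.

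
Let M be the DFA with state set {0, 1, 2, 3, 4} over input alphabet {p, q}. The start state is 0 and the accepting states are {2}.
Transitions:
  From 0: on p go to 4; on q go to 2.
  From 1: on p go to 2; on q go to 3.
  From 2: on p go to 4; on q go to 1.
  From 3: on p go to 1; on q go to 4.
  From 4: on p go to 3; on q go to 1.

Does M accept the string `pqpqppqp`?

0 --p--> 4
4 --q--> 1
1 --p--> 2
2 --q--> 1
1 --p--> 2
2 --p--> 4
4 --q--> 1
1 --p--> 2
End in state 2, which is an accepting state.

accepted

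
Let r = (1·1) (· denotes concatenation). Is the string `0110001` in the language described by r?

No split of 0110001 into u·v has 1 matching u and 1 matching v.

no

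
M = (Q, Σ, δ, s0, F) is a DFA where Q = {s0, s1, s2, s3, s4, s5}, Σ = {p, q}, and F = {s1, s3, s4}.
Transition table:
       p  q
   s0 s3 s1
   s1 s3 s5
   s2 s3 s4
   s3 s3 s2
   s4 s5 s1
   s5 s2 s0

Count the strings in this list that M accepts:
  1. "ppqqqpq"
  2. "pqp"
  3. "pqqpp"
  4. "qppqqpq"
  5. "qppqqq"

2

"ppqqqpq": rejected
"pqp": accepted
"pqqpp": rejected
"qppqqpq": rejected
"qppqqq": accepted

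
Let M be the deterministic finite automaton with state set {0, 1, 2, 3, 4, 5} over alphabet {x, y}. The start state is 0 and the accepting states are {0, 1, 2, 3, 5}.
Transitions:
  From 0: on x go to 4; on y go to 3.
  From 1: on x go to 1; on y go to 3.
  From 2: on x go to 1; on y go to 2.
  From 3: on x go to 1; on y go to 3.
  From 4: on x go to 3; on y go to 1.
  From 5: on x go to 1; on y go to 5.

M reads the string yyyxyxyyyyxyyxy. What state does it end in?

3

0 --y--> 3
3 --y--> 3
3 --y--> 3
3 --x--> 1
1 --y--> 3
3 --x--> 1
1 --y--> 3
3 --y--> 3
3 --y--> 3
3 --y--> 3
3 --x--> 1
1 --y--> 3
3 --y--> 3
3 --x--> 1
1 --y--> 3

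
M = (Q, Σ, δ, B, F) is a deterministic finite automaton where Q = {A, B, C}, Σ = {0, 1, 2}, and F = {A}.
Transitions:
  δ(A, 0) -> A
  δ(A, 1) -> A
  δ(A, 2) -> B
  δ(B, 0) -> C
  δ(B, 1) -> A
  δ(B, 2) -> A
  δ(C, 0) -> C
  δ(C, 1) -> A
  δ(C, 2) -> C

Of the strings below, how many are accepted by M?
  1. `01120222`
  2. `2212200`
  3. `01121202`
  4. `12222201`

`01120222`: rejected
`2212200`: accepted
`01121202`: rejected
`12222201`: accepted

2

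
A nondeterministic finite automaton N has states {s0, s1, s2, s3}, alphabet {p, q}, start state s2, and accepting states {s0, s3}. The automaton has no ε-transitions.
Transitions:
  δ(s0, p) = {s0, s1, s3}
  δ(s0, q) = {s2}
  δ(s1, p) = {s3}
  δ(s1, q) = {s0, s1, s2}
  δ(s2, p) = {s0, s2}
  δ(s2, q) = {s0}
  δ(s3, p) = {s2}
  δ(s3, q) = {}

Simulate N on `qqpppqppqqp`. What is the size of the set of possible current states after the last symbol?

Start: {s2}
read q: {s0}
read q: {s2}
read p: {s0, s2}
read p: {s0, s1, s2, s3}
read p: {s0, s1, s2, s3}
read q: {s0, s1, s2}
read p: {s0, s1, s2, s3}
read p: {s0, s1, s2, s3}
read q: {s0, s1, s2}
read q: {s0, s1, s2}
read p: {s0, s1, s2, s3}
Final reachable set {s0, s1, s2, s3} has 4 states.

4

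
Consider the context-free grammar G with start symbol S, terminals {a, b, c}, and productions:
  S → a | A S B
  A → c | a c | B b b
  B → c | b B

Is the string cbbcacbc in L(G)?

yes

S ⇒ ASB ⇒ BbbSB ⇒ cbbSB ⇒ cbbASBB ⇒ cbbcSBB ⇒ cbbcaBB ⇒ cbbcacB ⇒ cbbcacbB ⇒ cbbcacbc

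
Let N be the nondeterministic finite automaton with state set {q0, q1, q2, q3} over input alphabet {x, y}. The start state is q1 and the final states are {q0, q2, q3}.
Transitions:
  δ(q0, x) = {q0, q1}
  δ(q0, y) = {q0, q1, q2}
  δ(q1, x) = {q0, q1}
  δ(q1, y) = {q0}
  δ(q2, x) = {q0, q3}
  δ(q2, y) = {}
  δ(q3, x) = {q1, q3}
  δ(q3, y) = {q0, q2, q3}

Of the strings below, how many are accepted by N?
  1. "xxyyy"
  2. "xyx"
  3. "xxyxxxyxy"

3

"xxyyy": accepted
"xyx": accepted
"xxyxxxyxy": accepted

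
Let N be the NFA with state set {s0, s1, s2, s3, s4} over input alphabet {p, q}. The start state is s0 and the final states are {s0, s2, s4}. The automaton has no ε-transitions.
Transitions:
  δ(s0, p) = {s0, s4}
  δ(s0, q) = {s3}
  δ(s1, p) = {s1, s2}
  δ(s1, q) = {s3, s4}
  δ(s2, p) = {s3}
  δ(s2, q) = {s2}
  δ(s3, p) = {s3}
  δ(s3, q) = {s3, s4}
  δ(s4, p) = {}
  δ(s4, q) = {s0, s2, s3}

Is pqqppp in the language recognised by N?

Start: {s0}
read p: {s0, s4}
read q: {s0, s2, s3}
read q: {s2, s3, s4}
read p: {s3}
read p: {s3}
read p: {s3}
Reachable ∩ accepting = {} — empty.

rejected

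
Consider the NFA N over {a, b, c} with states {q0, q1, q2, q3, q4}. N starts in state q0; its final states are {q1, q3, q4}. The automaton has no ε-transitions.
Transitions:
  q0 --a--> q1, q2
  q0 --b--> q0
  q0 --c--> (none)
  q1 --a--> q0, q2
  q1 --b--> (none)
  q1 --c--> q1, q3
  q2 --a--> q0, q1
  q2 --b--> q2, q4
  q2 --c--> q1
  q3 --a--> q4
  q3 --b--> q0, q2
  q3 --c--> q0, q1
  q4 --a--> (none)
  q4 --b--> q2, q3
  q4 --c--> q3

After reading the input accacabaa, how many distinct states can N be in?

3

Start: {q0}
read a: {q1, q2}
read c: {q1, q3}
read c: {q0, q1, q3}
read a: {q0, q1, q2, q4}
read c: {q1, q3}
read a: {q0, q2, q4}
read b: {q0, q2, q3, q4}
read a: {q0, q1, q2, q4}
read a: {q0, q1, q2}
Final reachable set {q0, q1, q2} has 3 states.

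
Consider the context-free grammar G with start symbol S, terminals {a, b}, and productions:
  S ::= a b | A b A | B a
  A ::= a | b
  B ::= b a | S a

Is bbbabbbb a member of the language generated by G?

no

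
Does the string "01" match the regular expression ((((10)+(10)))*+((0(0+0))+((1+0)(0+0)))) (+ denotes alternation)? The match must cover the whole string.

no

Neither (((10)+(10)))* nor ((0(0+0))+((1+0)(0+0))) matches 01.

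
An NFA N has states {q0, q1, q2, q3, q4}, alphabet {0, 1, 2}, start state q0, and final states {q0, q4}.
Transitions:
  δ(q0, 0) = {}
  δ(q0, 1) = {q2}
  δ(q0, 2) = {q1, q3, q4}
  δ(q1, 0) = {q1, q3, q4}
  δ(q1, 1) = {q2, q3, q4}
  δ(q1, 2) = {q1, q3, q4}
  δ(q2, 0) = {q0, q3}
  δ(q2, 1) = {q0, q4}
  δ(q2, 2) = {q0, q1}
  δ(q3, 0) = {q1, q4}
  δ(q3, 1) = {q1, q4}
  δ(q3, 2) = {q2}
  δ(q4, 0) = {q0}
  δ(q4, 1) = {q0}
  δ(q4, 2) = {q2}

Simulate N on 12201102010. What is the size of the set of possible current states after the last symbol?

4

Start: {q0}
read 1: {q2}
read 2: {q0, q1}
read 2: {q1, q3, q4}
read 0: {q0, q1, q3, q4}
read 1: {q0, q1, q2, q3, q4}
read 1: {q0, q1, q2, q3, q4}
read 0: {q0, q1, q3, q4}
read 2: {q1, q2, q3, q4}
read 0: {q0, q1, q3, q4}
read 1: {q0, q1, q2, q3, q4}
read 0: {q0, q1, q3, q4}
Final reachable set {q0, q1, q3, q4} has 4 states.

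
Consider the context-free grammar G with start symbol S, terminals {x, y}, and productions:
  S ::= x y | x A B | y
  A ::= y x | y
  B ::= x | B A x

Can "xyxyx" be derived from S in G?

S ⇒ xAB ⇒ xyB ⇒ xyBAx ⇒ xyxAx ⇒ xyxyx

yes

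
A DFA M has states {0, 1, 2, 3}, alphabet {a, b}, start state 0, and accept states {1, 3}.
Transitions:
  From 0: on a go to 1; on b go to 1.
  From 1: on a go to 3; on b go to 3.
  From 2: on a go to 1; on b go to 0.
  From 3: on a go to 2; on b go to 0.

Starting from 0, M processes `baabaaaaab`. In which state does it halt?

0 --b--> 1
1 --a--> 3
3 --a--> 2
2 --b--> 0
0 --a--> 1
1 --a--> 3
3 --a--> 2
2 --a--> 1
1 --a--> 3
3 --b--> 0

0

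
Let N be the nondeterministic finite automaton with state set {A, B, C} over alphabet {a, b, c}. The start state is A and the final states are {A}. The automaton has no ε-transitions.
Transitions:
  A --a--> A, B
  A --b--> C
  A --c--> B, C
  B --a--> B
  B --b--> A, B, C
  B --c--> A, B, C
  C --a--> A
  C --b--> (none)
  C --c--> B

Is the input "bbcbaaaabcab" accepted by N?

Start: {A}
read b: {C}
read b: {}
The reachable set is empty and stays empty for the remaining 10 symbols.
Reachable ∩ accepting = {} — empty.

rejected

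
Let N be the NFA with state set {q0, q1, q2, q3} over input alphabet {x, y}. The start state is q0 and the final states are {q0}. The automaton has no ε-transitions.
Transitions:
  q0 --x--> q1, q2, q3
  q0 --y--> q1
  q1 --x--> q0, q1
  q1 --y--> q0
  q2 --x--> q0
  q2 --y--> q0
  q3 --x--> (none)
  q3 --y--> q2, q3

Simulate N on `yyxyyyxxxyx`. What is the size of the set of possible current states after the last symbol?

4

Start: {q0}
read y: {q1}
read y: {q0}
read x: {q1, q2, q3}
read y: {q0, q2, q3}
read y: {q0, q1, q2, q3}
read y: {q0, q1, q2, q3}
read x: {q0, q1, q2, q3}
read x: {q0, q1, q2, q3}
read x: {q0, q1, q2, q3}
read y: {q0, q1, q2, q3}
read x: {q0, q1, q2, q3}
Final reachable set {q0, q1, q2, q3} has 4 states.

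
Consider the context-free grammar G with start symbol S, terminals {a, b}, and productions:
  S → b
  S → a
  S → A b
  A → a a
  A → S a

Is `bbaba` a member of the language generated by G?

no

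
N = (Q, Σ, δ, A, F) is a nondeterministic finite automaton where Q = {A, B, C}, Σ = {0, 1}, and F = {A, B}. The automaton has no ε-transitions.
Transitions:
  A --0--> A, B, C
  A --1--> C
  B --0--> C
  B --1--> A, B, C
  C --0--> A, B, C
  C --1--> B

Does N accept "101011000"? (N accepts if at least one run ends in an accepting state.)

Start: {A}
read 1: {C}
read 0: {A, B, C}
read 1: {A, B, C}
read 0: {A, B, C}
read 1: {A, B, C}
read 1: {A, B, C}
read 0: {A, B, C}
read 0: {A, B, C}
read 0: {A, B, C}
Reachable ∩ accepting = {A, B} — nonempty.

accepted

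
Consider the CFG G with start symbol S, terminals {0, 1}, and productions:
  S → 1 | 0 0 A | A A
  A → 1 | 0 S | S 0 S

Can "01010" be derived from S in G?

no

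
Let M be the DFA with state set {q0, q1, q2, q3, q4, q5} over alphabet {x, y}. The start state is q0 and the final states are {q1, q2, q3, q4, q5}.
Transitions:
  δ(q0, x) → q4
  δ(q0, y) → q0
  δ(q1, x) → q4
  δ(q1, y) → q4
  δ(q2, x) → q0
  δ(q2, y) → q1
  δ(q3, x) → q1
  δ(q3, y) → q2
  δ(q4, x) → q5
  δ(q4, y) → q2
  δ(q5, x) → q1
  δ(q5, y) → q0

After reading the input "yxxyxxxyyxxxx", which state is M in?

q1

q0 --y--> q0
q0 --x--> q4
q4 --x--> q5
q5 --y--> q0
q0 --x--> q4
q4 --x--> q5
q5 --x--> q1
q1 --y--> q4
q4 --y--> q2
q2 --x--> q0
q0 --x--> q4
q4 --x--> q5
q5 --x--> q1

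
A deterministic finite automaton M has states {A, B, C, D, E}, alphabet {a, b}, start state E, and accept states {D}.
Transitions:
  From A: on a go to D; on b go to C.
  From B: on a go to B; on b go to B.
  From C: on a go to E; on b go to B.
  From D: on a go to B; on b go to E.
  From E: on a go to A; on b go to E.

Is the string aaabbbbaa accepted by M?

E --a--> A
A --a--> D
D --a--> B
B --b--> B
B --b--> B
B --b--> B
B --b--> B
B --a--> B
B --a--> B
End in state B, which is not an accepting state.

rejected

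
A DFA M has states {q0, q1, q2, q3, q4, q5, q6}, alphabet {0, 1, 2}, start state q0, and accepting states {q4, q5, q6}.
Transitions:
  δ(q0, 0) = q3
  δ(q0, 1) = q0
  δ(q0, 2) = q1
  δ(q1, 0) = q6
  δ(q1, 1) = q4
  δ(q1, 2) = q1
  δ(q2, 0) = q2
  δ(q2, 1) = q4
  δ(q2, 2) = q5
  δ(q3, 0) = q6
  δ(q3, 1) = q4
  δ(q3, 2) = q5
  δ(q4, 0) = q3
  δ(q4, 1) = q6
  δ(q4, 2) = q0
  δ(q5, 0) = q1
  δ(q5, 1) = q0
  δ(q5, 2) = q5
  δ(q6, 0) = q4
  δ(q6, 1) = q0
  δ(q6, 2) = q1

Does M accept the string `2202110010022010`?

rejected

q0 --2--> q1
q1 --2--> q1
q1 --0--> q6
q6 --2--> q1
q1 --1--> q4
q4 --1--> q6
q6 --0--> q4
q4 --0--> q3
q3 --1--> q4
q4 --0--> q3
q3 --0--> q6
q6 --2--> q1
q1 --2--> q1
q1 --0--> q6
q6 --1--> q0
q0 --0--> q3
End in state q3, which is not an accepting state.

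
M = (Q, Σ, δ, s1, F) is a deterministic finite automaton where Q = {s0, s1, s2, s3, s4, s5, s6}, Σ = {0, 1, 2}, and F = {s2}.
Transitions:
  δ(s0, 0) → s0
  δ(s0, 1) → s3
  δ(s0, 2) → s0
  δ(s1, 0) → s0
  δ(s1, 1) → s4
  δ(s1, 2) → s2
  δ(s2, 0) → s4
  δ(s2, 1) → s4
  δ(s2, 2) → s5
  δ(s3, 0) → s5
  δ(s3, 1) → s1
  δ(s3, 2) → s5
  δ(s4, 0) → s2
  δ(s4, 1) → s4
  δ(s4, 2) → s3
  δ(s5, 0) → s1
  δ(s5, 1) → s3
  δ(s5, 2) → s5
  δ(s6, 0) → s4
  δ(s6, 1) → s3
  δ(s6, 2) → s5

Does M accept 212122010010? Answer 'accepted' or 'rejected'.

s1 --2--> s2
s2 --1--> s4
s4 --2--> s3
s3 --1--> s1
s1 --2--> s2
s2 --2--> s5
s5 --0--> s1
s1 --1--> s4
s4 --0--> s2
s2 --0--> s4
s4 --1--> s4
s4 --0--> s2
End in state s2, which is an accepting state.

accepted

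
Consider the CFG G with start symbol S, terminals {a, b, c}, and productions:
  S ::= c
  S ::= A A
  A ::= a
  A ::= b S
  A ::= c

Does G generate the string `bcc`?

yes

S ⇒ AA ⇒ bSA ⇒ bcA ⇒ bcc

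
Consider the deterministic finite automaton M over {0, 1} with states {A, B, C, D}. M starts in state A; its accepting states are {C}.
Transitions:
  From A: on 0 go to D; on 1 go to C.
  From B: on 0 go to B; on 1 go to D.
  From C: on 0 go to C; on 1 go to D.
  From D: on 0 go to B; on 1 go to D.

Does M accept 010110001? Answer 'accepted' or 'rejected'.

rejected

A --0--> D
D --1--> D
D --0--> B
B --1--> D
D --1--> D
D --0--> B
B --0--> B
B --0--> B
B --1--> D
End in state D, which is not an accepting state.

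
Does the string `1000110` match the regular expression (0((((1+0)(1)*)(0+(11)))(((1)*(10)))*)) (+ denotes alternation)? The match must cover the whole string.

No split of 1000110 into u·v has 0 matching u and ((((1+0)(1)*)(0+(11)))(((1)*(10)))*) matching v.

no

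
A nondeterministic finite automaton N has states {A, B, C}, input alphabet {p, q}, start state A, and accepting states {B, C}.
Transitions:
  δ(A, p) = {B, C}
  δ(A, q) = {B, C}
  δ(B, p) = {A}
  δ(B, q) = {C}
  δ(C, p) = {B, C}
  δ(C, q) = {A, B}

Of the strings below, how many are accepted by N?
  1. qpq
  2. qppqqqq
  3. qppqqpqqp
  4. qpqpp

qpq: accepted
qppqqqq: accepted
qppqqpqqp: accepted
qpqpp: accepted

4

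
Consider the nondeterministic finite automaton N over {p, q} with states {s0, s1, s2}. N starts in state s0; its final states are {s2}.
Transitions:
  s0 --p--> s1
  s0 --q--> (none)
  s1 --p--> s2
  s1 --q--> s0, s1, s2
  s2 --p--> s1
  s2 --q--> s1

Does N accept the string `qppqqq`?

Start: {s0}
read q: {}
The reachable set is empty and stays empty for the remaining 5 symbols.
Reachable ∩ accepting = {} — empty.

rejected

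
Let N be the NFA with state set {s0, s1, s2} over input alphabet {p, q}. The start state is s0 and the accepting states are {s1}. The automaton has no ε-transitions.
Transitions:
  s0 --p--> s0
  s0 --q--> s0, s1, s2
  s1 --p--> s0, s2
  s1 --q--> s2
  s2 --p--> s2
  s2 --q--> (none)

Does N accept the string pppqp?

rejected

Start: {s0}
read p: {s0}
read p: {s0}
read p: {s0}
read q: {s0, s1, s2}
read p: {s0, s2}
Reachable ∩ accepting = {} — empty.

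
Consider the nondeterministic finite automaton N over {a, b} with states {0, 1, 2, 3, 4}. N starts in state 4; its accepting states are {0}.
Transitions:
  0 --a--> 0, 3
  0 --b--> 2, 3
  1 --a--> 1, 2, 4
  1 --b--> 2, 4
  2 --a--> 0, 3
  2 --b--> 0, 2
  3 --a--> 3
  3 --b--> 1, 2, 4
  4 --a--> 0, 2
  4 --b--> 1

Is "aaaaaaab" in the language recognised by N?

Start: {4}
read a: {0, 2}
read a: {0, 3}
read a: {0, 3}
read a: {0, 3}
read a: {0, 3}
read a: {0, 3}
read a: {0, 3}
read b: {1, 2, 3, 4}
Reachable ∩ accepting = {} — empty.

rejected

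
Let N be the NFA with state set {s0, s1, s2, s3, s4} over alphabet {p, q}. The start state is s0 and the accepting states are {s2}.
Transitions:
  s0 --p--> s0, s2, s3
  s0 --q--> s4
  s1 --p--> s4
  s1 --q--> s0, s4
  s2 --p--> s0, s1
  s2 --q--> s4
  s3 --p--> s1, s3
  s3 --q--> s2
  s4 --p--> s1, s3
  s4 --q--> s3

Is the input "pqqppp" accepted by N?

Start: {s0}
read p: {s0, s2, s3}
read q: {s2, s4}
read q: {s3, s4}
read p: {s1, s3}
read p: {s1, s3, s4}
read p: {s1, s3, s4}
Reachable ∩ accepting = {} — empty.

rejected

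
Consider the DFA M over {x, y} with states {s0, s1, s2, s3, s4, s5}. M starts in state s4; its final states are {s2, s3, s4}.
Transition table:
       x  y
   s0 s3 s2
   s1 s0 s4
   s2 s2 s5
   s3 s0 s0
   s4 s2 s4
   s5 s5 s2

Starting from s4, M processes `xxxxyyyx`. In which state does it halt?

s4 --x--> s2
s2 --x--> s2
s2 --x--> s2
s2 --x--> s2
s2 --y--> s5
s5 --y--> s2
s2 --y--> s5
s5 --x--> s5

s5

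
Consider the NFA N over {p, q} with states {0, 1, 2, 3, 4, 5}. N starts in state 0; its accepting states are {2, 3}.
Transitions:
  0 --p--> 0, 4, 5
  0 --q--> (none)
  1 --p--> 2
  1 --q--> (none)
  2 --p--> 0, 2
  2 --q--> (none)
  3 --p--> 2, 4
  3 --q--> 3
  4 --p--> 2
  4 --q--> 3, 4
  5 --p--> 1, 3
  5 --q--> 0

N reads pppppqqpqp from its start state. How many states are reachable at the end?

Start: {0}
read p: {0, 4, 5}
read p: {0, 1, 2, 3, 4, 5}
read p: {0, 1, 2, 3, 4, 5}
read p: {0, 1, 2, 3, 4, 5}
read p: {0, 1, 2, 3, 4, 5}
read q: {0, 3, 4}
read q: {3, 4}
read p: {2, 4}
read q: {3, 4}
read p: {2, 4}
Final reachable set {2, 4} has 2 states.

2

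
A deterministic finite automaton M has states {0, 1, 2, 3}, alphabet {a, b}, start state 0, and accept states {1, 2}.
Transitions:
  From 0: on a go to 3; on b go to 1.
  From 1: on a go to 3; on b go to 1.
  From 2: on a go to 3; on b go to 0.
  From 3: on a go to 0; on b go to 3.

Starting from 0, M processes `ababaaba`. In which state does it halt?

0 --a--> 3
3 --b--> 3
3 --a--> 0
0 --b--> 1
1 --a--> 3
3 --a--> 0
0 --b--> 1
1 --a--> 3

3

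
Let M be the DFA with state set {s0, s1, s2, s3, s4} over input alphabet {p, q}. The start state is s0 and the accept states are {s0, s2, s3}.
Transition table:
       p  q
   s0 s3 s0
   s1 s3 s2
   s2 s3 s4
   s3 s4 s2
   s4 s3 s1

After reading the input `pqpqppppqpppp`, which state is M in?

s0 --p--> s3
s3 --q--> s2
s2 --p--> s3
s3 --q--> s2
s2 --p--> s3
s3 --p--> s4
s4 --p--> s3
s3 --p--> s4
s4 --q--> s1
s1 --p--> s3
s3 --p--> s4
s4 --p--> s3
s3 --p--> s4

s4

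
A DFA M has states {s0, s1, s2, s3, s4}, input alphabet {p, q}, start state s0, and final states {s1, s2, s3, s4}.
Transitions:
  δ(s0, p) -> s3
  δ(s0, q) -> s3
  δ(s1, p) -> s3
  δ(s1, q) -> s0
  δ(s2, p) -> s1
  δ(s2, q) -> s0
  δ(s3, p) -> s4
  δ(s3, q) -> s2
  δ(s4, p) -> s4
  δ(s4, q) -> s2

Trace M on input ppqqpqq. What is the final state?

s0 --p--> s3
s3 --p--> s4
s4 --q--> s2
s2 --q--> s0
s0 --p--> s3
s3 --q--> s2
s2 --q--> s0

s0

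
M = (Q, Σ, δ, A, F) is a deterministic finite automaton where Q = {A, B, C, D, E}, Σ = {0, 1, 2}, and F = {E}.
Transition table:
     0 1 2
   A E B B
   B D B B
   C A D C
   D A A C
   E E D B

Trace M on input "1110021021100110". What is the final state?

A --1--> B
B --1--> B
B --1--> B
B --0--> D
D --0--> A
A --2--> B
B --1--> B
B --0--> D
D --2--> C
C --1--> D
D --1--> A
A --0--> E
E --0--> E
E --1--> D
D --1--> A
A --0--> E

E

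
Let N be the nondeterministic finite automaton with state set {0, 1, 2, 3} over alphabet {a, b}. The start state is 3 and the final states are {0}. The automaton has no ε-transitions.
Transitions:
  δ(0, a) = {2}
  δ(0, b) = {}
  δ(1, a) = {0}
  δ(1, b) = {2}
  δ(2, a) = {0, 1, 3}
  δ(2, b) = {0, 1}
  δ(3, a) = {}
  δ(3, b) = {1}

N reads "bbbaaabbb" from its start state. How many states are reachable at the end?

3

Start: {3}
read b: {1}
read b: {2}
read b: {0, 1}
read a: {0, 2}
read a: {0, 1, 2, 3}
read a: {0, 1, 2, 3}
read b: {0, 1, 2}
read b: {0, 1, 2}
read b: {0, 1, 2}
Final reachable set {0, 1, 2} has 3 states.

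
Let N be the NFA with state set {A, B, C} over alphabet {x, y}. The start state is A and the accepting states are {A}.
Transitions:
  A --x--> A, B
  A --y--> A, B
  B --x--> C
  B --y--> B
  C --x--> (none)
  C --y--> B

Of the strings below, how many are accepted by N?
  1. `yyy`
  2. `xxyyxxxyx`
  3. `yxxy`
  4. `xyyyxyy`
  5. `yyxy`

5

`yyy`: accepted
`xxyyxxxyx`: accepted
`yxxy`: accepted
`xyyyxyy`: accepted
`yyxy`: accepted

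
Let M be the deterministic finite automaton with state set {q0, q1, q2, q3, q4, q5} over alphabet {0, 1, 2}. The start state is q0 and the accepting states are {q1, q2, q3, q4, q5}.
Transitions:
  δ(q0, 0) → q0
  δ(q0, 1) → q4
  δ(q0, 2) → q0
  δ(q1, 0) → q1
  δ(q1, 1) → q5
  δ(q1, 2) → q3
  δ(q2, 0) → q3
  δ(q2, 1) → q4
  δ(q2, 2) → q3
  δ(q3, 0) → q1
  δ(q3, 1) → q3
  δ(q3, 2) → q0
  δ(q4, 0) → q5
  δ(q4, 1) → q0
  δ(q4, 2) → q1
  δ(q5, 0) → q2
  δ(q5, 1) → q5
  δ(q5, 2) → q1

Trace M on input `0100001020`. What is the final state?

q0 --0--> q0
q0 --1--> q4
q4 --0--> q5
q5 --0--> q2
q2 --0--> q3
q3 --0--> q1
q1 --1--> q5
q5 --0--> q2
q2 --2--> q3
q3 --0--> q1

q1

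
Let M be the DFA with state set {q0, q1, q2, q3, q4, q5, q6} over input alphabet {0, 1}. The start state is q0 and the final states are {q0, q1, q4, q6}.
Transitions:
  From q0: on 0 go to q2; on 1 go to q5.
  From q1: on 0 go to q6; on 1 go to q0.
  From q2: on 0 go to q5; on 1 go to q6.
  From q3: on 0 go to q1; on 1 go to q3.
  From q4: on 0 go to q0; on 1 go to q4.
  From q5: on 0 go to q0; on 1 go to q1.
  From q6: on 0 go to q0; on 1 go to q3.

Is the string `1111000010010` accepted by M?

q0 --1--> q5
q5 --1--> q1
q1 --1--> q0
q0 --1--> q5
q5 --0--> q0
q0 --0--> q2
q2 --0--> q5
q5 --0--> q0
q0 --1--> q5
q5 --0--> q0
q0 --0--> q2
q2 --1--> q6
q6 --0--> q0
End in state q0, which is an accepting state.

accepted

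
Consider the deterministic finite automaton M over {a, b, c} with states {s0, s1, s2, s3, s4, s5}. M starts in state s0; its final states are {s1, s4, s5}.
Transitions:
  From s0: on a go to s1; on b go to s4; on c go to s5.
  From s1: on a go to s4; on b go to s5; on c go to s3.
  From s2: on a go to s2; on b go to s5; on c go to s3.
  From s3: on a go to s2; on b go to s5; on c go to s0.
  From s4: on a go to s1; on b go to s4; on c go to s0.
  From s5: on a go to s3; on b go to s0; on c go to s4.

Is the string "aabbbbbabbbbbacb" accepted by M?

s0 --a--> s1
s1 --a--> s4
s4 --b--> s4
s4 --b--> s4
s4 --b--> s4
s4 --b--> s4
s4 --b--> s4
s4 --a--> s1
s1 --b--> s5
s5 --b--> s0
s0 --b--> s4
s4 --b--> s4
s4 --b--> s4
s4 --a--> s1
s1 --c--> s3
s3 --b--> s5
End in state s5, which is an accepting state.

accepted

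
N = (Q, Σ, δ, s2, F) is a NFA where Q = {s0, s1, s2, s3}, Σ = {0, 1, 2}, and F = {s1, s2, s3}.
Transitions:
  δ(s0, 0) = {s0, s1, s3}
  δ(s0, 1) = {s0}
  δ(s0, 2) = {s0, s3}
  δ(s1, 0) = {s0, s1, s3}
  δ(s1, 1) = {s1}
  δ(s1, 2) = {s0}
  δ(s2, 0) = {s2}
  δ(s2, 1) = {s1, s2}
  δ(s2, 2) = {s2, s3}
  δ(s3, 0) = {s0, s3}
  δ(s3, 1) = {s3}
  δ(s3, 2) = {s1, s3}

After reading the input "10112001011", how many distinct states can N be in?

Start: {s2}
read 1: {s1, s2}
read 0: {s0, s1, s2, s3}
read 1: {s0, s1, s2, s3}
read 1: {s0, s1, s2, s3}
read 2: {s0, s1, s2, s3}
read 0: {s0, s1, s2, s3}
read 0: {s0, s1, s2, s3}
read 1: {s0, s1, s2, s3}
read 0: {s0, s1, s2, s3}
read 1: {s0, s1, s2, s3}
read 1: {s0, s1, s2, s3}
Final reachable set {s0, s1, s2, s3} has 4 states.

4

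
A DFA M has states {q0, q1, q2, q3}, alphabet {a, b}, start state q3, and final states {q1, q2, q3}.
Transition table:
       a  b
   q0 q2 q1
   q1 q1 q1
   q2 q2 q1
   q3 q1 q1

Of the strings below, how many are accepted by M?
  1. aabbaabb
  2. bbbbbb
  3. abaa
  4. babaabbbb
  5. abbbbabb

5

aabbaabb: accepted
bbbbbb: accepted
abaa: accepted
babaabbbb: accepted
abbbbabb: accepted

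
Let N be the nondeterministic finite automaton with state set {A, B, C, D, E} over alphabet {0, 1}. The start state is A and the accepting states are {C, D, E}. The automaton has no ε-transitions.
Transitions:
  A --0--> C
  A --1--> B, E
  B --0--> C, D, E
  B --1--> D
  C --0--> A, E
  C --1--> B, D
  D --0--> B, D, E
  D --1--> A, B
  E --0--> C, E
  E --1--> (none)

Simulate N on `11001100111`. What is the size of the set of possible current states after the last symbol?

4

Start: {A}
read 1: {B, E}
read 1: {D}
read 0: {B, D, E}
read 0: {B, C, D, E}
read 1: {A, B, D}
read 1: {A, B, D, E}
read 0: {B, C, D, E}
read 0: {A, B, C, D, E}
read 1: {A, B, D, E}
read 1: {A, B, D, E}
read 1: {A, B, D, E}
Final reachable set {A, B, D, E} has 4 states.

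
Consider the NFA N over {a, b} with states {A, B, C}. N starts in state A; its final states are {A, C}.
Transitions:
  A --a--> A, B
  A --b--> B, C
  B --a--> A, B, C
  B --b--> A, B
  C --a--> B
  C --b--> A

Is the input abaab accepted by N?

accepted

Start: {A}
read a: {A, B}
read b: {A, B, C}
read a: {A, B, C}
read a: {A, B, C}
read b: {A, B, C}
Reachable ∩ accepting = {A, C} — nonempty.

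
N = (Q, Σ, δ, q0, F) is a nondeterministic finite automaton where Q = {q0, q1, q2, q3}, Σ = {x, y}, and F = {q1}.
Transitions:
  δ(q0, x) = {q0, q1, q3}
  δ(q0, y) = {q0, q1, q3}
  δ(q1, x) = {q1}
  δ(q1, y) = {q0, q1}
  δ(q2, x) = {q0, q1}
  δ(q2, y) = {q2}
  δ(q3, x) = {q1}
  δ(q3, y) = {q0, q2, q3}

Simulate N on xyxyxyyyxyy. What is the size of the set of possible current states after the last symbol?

4

Start: {q0}
read x: {q0, q1, q3}
read y: {q0, q1, q2, q3}
read x: {q0, q1, q3}
read y: {q0, q1, q2, q3}
read x: {q0, q1, q3}
read y: {q0, q1, q2, q3}
read y: {q0, q1, q2, q3}
read y: {q0, q1, q2, q3}
read x: {q0, q1, q3}
read y: {q0, q1, q2, q3}
read y: {q0, q1, q2, q3}
Final reachable set {q0, q1, q2, q3} has 4 states.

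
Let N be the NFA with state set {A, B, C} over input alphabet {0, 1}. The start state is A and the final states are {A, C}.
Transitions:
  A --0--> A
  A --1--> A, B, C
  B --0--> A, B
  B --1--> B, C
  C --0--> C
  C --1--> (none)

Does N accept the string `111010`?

accepted

Start: {A}
read 1: {A, B, C}
read 1: {A, B, C}
read 1: {A, B, C}
read 0: {A, B, C}
read 1: {A, B, C}
read 0: {A, B, C}
Reachable ∩ accepting = {A, C} — nonempty.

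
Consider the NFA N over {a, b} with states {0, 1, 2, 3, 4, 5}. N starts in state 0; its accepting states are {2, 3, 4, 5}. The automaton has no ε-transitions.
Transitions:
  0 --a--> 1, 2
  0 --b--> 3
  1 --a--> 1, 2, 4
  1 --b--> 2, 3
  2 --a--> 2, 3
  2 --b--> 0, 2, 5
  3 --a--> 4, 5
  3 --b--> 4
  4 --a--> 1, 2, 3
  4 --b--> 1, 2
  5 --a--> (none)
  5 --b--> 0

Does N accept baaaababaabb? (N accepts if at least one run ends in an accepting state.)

Start: {0}
read b: {3}
read a: {4, 5}
read a: {1, 2, 3}
read a: {1, 2, 3, 4, 5}
read a: {1, 2, 3, 4, 5}
read b: {0, 1, 2, 3, 4, 5}
read a: {1, 2, 3, 4, 5}
read b: {0, 1, 2, 3, 4, 5}
read a: {1, 2, 3, 4, 5}
read a: {1, 2, 3, 4, 5}
read b: {0, 1, 2, 3, 4, 5}
read b: {0, 1, 2, 3, 4, 5}
Reachable ∩ accepting = {2, 3, 4, 5} — nonempty.

accepted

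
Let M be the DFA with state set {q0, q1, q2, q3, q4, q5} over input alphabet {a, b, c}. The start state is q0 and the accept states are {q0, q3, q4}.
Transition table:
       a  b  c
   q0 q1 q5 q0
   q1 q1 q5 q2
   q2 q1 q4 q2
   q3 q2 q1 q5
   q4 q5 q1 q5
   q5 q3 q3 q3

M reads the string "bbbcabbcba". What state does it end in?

q0 --b--> q5
q5 --b--> q3
q3 --b--> q1
q1 --c--> q2
q2 --a--> q1
q1 --b--> q5
q5 --b--> q3
q3 --c--> q5
q5 --b--> q3
q3 --a--> q2

q2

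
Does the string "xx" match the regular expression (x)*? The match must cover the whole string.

Split into 2 pieces x · x; each matches x.

yes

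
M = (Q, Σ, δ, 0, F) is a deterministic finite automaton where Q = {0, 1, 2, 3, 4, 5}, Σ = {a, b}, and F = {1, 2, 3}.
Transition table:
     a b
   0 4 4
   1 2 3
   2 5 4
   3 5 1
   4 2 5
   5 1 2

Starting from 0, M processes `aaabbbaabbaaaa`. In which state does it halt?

1

0 --a--> 4
4 --a--> 2
2 --a--> 5
5 --b--> 2
2 --b--> 4
4 --b--> 5
5 --a--> 1
1 --a--> 2
2 --b--> 4
4 --b--> 5
5 --a--> 1
1 --a--> 2
2 --a--> 5
5 --a--> 1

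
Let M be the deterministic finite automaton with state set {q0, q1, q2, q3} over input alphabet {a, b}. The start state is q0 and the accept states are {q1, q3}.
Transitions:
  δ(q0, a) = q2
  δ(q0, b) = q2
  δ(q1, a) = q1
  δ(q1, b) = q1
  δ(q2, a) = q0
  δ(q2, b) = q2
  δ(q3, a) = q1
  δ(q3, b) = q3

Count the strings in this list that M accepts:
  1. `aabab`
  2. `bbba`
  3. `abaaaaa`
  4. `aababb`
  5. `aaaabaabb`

0

`aabab`: rejected
`bbba`: rejected
`abaaaaa`: rejected
`aababb`: rejected
`aaaabaabb`: rejected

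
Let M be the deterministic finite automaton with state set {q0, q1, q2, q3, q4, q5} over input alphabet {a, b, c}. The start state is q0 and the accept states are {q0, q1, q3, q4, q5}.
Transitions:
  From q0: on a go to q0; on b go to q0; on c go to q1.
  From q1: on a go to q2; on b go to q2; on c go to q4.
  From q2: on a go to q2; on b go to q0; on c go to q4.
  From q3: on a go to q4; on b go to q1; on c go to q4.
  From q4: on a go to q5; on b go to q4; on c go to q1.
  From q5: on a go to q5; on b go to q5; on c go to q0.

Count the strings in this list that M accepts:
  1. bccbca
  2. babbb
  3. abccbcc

bccbca: rejected
babbb: accepted
abccbcc: accepted

2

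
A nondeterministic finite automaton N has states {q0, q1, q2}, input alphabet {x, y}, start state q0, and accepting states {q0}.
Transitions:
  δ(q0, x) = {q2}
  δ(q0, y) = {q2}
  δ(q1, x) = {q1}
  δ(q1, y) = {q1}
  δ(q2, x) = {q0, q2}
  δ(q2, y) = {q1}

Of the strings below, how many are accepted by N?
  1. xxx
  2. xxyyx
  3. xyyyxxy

xxx: accepted
xxyyx: rejected
xyyyxxy: rejected

1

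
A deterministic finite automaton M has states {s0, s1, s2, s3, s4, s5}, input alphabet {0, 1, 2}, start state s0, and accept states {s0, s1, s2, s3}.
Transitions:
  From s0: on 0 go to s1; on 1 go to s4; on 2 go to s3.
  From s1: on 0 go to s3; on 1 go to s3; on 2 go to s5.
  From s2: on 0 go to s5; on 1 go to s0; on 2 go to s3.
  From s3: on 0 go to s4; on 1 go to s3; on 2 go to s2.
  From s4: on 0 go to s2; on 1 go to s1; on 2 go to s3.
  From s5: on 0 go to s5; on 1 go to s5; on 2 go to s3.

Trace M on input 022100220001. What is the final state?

s0 --0--> s1
s1 --2--> s5
s5 --2--> s3
s3 --1--> s3
s3 --0--> s4
s4 --0--> s2
s2 --2--> s3
s3 --2--> s2
s2 --0--> s5
s5 --0--> s5
s5 --0--> s5
s5 --1--> s5

s5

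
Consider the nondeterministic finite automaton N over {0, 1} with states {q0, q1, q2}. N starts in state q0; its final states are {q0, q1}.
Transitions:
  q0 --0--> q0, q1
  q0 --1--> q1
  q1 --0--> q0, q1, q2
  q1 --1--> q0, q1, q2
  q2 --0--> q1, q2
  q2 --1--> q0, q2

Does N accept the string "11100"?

Start: {q0}
read 1: {q1}
read 1: {q0, q1, q2}
read 1: {q0, q1, q2}
read 0: {q0, q1, q2}
read 0: {q0, q1, q2}
Reachable ∩ accepting = {q0, q1} — nonempty.

accepted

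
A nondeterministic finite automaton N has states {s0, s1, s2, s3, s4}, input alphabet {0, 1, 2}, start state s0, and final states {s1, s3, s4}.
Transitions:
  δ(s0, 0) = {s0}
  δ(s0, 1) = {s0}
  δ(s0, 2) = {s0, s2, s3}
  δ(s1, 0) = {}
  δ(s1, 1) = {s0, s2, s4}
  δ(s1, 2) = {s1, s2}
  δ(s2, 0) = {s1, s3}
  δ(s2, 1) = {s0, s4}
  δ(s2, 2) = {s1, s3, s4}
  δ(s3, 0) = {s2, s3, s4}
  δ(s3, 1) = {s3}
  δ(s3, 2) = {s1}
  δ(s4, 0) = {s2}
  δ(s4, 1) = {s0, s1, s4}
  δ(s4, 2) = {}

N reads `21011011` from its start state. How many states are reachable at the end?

5

Start: {s0}
read 2: {s0, s2, s3}
read 1: {s0, s3, s4}
read 0: {s0, s2, s3, s4}
read 1: {s0, s1, s3, s4}
read 1: {s0, s1, s2, s3, s4}
read 0: {s0, s1, s2, s3, s4}
read 1: {s0, s1, s2, s3, s4}
read 1: {s0, s1, s2, s3, s4}
Final reachable set {s0, s1, s2, s3, s4} has 5 states.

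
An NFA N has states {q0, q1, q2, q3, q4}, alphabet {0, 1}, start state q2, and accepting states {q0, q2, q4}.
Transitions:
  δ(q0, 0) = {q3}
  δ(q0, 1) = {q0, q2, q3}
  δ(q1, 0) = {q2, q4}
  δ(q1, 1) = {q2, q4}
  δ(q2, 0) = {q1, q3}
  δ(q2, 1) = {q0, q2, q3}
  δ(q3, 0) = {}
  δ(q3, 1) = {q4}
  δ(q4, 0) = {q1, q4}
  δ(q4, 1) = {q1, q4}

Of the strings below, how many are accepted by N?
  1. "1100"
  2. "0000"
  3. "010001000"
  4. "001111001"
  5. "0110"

5

"1100": accepted
"0000": accepted
"010001000": accepted
"001111001": accepted
"0110": accepted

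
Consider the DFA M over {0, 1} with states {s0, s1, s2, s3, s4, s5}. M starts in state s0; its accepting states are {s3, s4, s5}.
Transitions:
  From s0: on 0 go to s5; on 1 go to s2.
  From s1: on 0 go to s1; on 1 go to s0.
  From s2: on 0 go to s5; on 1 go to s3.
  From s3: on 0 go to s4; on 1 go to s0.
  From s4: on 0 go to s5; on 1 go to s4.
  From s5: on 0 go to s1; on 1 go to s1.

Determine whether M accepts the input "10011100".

accepted

s0 --1--> s2
s2 --0--> s5
s5 --0--> s1
s1 --1--> s0
s0 --1--> s2
s2 --1--> s3
s3 --0--> s4
s4 --0--> s5
End in state s5, which is an accepting state.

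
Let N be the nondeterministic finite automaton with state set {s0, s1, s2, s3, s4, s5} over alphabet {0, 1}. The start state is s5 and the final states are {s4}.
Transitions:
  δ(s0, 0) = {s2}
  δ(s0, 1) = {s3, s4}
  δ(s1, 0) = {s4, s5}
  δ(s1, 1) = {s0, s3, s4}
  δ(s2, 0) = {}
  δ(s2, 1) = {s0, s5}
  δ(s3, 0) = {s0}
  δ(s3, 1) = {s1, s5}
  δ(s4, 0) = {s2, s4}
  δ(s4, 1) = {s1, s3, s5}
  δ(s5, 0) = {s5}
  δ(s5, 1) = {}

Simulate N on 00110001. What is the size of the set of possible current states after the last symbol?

Start: {s5}
read 0: {s5}
read 0: {s5}
read 1: {}
The reachable set is empty and stays empty for the remaining 5 symbols.
Final reachable set {} has 0 states.

0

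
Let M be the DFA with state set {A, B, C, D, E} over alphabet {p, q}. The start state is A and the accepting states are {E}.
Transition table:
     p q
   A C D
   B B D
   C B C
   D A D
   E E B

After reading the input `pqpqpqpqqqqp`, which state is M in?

A

A --p--> C
C --q--> C
C --p--> B
B --q--> D
D --p--> A
A --q--> D
D --p--> A
A --q--> D
D --q--> D
D --q--> D
D --q--> D
D --p--> A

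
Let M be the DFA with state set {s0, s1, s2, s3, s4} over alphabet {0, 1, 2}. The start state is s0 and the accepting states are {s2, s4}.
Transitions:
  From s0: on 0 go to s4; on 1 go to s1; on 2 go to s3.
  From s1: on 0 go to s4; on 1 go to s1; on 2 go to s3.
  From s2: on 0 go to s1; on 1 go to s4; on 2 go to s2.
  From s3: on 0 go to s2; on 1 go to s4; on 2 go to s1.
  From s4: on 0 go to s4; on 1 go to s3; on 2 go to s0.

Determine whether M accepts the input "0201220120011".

accepted

s0 --0--> s4
s4 --2--> s0
s0 --0--> s4
s4 --1--> s3
s3 --2--> s1
s1 --2--> s3
s3 --0--> s2
s2 --1--> s4
s4 --2--> s0
s0 --0--> s4
s4 --0--> s4
s4 --1--> s3
s3 --1--> s4
End in state s4, which is an accepting state.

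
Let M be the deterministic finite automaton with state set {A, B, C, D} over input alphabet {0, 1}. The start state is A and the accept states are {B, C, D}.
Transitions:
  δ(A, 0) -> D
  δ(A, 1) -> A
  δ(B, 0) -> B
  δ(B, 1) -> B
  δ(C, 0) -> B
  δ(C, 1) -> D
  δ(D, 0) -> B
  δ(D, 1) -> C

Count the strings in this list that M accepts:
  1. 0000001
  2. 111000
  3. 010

0000001: accepted
111000: accepted
010: accepted

3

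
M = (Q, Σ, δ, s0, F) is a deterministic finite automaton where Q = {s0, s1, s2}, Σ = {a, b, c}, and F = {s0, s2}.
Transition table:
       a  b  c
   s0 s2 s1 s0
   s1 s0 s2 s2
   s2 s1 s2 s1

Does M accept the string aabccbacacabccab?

s0 --a--> s2
s2 --a--> s1
s1 --b--> s2
s2 --c--> s1
s1 --c--> s2
s2 --b--> s2
s2 --a--> s1
s1 --c--> s2
s2 --a--> s1
s1 --c--> s2
s2 --a--> s1
s1 --b--> s2
s2 --c--> s1
s1 --c--> s2
s2 --a--> s1
s1 --b--> s2
End in state s2, which is an accepting state.

accepted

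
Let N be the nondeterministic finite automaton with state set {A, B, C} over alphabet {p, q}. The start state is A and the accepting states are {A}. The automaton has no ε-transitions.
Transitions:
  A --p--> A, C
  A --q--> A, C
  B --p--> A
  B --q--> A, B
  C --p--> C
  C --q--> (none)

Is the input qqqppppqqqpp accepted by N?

accepted

Start: {A}
read q: {A, C}
read q: {A, C}
read q: {A, C}
read p: {A, C}
read p: {A, C}
read p: {A, C}
read p: {A, C}
read q: {A, C}
read q: {A, C}
read q: {A, C}
read p: {A, C}
read p: {A, C}
Reachable ∩ accepting = {A} — nonempty.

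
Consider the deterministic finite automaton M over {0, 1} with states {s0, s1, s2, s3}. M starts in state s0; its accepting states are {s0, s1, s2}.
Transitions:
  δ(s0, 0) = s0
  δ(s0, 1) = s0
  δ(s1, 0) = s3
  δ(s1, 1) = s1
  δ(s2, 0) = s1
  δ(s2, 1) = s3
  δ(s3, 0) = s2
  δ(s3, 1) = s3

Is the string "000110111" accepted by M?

accepted

s0 --0--> s0
s0 --0--> s0
s0 --0--> s0
s0 --1--> s0
s0 --1--> s0
s0 --0--> s0
s0 --1--> s0
s0 --1--> s0
s0 --1--> s0
End in state s0, which is an accepting state.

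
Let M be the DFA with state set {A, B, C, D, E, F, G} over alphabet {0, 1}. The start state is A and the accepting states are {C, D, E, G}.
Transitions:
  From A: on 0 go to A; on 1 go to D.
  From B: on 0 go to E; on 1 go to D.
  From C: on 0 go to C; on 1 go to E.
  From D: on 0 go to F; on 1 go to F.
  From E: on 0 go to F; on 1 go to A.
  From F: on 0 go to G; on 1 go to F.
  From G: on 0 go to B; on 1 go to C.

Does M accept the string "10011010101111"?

rejected

A --1--> D
D --0--> F
F --0--> G
G --1--> C
C --1--> E
E --0--> F
F --1--> F
F --0--> G
G --1--> C
C --0--> C
C --1--> E
E --1--> A
A --1--> D
D --1--> F
End in state F, which is not an accepting state.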